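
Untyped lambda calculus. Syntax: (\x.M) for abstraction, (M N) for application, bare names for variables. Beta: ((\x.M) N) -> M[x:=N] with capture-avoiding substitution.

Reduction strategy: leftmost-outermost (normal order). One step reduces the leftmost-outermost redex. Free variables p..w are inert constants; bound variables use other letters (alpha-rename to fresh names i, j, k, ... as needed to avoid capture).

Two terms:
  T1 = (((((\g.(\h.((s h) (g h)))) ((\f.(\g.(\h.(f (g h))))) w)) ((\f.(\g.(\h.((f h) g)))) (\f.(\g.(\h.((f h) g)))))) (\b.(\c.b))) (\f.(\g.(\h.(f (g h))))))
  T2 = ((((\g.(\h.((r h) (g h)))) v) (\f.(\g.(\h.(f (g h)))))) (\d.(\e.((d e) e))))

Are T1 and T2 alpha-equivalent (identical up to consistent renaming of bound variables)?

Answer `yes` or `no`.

Term 1: (((((\g.(\h.((s h) (g h)))) ((\f.(\g.(\h.(f (g h))))) w)) ((\f.(\g.(\h.((f h) g)))) (\f.(\g.(\h.((f h) g)))))) (\b.(\c.b))) (\f.(\g.(\h.(f (g h))))))
Term 2: ((((\g.(\h.((r h) (g h)))) v) (\f.(\g.(\h.(f (g h)))))) (\d.(\e.((d e) e))))
Alpha-equivalence: compare structure up to binder renaming.
Result: False

Answer: no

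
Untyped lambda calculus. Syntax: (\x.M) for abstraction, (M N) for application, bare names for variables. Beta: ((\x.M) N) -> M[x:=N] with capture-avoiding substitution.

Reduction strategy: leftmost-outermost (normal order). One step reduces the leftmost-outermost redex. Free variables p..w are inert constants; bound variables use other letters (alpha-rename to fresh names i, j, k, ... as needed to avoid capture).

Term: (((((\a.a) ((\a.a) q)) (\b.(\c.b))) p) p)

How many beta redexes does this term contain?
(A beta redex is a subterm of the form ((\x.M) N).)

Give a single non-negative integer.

Term: (((((\a.a) ((\a.a) q)) (\b.(\c.b))) p) p)
  Redex: ((\a.a) ((\a.a) q))
  Redex: ((\a.a) q)
Total redexes: 2

Answer: 2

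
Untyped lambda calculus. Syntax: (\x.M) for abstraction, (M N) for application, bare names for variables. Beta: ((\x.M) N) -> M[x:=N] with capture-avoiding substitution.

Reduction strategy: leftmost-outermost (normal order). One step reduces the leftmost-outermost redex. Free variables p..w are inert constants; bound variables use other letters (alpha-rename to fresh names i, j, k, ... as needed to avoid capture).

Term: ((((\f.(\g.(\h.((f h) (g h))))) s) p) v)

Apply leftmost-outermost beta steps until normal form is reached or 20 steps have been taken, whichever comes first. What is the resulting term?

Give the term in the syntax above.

Step 0: ((((\f.(\g.(\h.((f h) (g h))))) s) p) v)
Step 1: (((\g.(\h.((s h) (g h)))) p) v)
Step 2: ((\h.((s h) (p h))) v)
Step 3: ((s v) (p v))

Answer: ((s v) (p v))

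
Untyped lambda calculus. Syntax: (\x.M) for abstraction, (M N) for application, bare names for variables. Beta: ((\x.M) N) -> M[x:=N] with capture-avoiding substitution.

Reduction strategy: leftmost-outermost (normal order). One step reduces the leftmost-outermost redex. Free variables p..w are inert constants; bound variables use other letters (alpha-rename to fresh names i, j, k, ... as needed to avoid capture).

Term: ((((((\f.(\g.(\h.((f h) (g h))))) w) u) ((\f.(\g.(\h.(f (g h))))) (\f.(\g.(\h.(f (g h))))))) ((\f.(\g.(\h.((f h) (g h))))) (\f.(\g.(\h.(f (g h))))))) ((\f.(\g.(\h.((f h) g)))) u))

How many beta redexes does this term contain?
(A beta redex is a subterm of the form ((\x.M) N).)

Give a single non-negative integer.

Answer: 4

Derivation:
Term: ((((((\f.(\g.(\h.((f h) (g h))))) w) u) ((\f.(\g.(\h.(f (g h))))) (\f.(\g.(\h.(f (g h))))))) ((\f.(\g.(\h.((f h) (g h))))) (\f.(\g.(\h.(f (g h))))))) ((\f.(\g.(\h.((f h) g)))) u))
  Redex: ((\f.(\g.(\h.((f h) (g h))))) w)
  Redex: ((\f.(\g.(\h.(f (g h))))) (\f.(\g.(\h.(f (g h))))))
  Redex: ((\f.(\g.(\h.((f h) (g h))))) (\f.(\g.(\h.(f (g h))))))
  Redex: ((\f.(\g.(\h.((f h) g)))) u)
Total redexes: 4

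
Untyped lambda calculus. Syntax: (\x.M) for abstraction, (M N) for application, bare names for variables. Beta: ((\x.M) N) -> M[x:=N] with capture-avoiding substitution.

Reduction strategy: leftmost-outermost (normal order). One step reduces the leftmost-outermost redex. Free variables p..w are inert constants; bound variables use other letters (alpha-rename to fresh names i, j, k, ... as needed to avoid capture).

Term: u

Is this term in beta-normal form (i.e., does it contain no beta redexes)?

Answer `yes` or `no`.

Answer: yes

Derivation:
Term: u
No beta redexes found.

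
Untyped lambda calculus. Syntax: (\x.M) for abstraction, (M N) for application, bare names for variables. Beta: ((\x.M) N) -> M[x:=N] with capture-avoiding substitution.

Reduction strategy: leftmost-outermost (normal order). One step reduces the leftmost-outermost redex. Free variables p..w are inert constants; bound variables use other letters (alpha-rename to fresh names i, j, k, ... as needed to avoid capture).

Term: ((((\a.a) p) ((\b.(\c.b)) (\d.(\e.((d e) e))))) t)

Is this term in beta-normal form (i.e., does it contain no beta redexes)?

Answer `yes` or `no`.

Answer: no

Derivation:
Term: ((((\a.a) p) ((\b.(\c.b)) (\d.(\e.((d e) e))))) t)
Found 2 beta redex(es).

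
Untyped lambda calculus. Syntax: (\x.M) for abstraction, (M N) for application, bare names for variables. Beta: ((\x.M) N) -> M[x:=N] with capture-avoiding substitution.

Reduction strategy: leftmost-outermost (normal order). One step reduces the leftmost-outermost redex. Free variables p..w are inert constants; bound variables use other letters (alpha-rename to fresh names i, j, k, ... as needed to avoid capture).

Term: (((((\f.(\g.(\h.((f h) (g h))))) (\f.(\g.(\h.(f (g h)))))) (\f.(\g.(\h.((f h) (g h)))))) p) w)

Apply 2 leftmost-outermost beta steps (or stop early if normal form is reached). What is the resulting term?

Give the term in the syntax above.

Step 0: (((((\f.(\g.(\h.((f h) (g h))))) (\f.(\g.(\h.(f (g h)))))) (\f.(\g.(\h.((f h) (g h)))))) p) w)
Step 1: ((((\g.(\h.(((\f.(\g.(\h.(f (g h))))) h) (g h)))) (\f.(\g.(\h.((f h) (g h)))))) p) w)
Step 2: (((\h.(((\f.(\g.(\h.(f (g h))))) h) ((\f.(\g.(\h.((f h) (g h))))) h))) p) w)

Answer: (((\h.(((\f.(\g.(\h.(f (g h))))) h) ((\f.(\g.(\h.((f h) (g h))))) h))) p) w)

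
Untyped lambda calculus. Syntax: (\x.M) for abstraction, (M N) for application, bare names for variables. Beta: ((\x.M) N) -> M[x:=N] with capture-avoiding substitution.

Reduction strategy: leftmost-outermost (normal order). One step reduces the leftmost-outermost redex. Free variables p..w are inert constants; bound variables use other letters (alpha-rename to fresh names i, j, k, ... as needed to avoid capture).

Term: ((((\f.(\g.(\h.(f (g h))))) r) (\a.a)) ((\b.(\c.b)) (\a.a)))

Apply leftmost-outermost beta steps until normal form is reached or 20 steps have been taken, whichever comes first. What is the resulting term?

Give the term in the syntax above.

Step 0: ((((\f.(\g.(\h.(f (g h))))) r) (\a.a)) ((\b.(\c.b)) (\a.a)))
Step 1: (((\g.(\h.(r (g h)))) (\a.a)) ((\b.(\c.b)) (\a.a)))
Step 2: ((\h.(r ((\a.a) h))) ((\b.(\c.b)) (\a.a)))
Step 3: (r ((\a.a) ((\b.(\c.b)) (\a.a))))
Step 4: (r ((\b.(\c.b)) (\a.a)))
Step 5: (r (\c.(\a.a)))

Answer: (r (\c.(\a.a)))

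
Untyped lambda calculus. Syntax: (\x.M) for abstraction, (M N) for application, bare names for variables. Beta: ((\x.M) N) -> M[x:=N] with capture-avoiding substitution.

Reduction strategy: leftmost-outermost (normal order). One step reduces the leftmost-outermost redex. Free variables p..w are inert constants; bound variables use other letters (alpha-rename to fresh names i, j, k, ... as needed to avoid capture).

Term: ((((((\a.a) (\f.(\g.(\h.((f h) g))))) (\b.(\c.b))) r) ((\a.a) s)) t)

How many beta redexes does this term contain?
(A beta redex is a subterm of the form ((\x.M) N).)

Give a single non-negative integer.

Term: ((((((\a.a) (\f.(\g.(\h.((f h) g))))) (\b.(\c.b))) r) ((\a.a) s)) t)
  Redex: ((\a.a) (\f.(\g.(\h.((f h) g)))))
  Redex: ((\a.a) s)
Total redexes: 2

Answer: 2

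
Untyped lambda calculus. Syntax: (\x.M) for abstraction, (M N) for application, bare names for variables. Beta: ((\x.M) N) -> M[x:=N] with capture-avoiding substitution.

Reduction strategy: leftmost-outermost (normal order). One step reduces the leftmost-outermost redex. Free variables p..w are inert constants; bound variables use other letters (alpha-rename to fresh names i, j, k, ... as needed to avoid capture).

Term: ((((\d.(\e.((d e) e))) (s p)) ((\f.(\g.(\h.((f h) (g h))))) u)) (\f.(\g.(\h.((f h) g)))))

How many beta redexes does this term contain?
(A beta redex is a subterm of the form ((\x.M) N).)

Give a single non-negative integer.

Term: ((((\d.(\e.((d e) e))) (s p)) ((\f.(\g.(\h.((f h) (g h))))) u)) (\f.(\g.(\h.((f h) g)))))
  Redex: ((\d.(\e.((d e) e))) (s p))
  Redex: ((\f.(\g.(\h.((f h) (g h))))) u)
Total redexes: 2

Answer: 2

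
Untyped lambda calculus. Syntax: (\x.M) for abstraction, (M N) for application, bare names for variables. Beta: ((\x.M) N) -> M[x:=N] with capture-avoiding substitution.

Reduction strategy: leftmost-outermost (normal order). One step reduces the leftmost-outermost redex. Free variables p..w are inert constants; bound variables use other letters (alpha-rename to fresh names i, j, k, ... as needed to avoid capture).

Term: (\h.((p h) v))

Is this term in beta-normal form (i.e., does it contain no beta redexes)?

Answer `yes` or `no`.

Term: (\h.((p h) v))
No beta redexes found.

Answer: yes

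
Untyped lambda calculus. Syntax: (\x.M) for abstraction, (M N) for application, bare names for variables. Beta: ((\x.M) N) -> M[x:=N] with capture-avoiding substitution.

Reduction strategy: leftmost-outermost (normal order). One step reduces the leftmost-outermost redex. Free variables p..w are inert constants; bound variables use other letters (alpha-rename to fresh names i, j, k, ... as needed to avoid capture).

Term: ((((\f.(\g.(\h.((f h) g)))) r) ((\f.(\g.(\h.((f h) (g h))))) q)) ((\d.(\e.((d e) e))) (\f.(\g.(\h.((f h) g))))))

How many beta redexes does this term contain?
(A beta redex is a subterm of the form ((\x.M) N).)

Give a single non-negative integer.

Answer: 3

Derivation:
Term: ((((\f.(\g.(\h.((f h) g)))) r) ((\f.(\g.(\h.((f h) (g h))))) q)) ((\d.(\e.((d e) e))) (\f.(\g.(\h.((f h) g))))))
  Redex: ((\f.(\g.(\h.((f h) g)))) r)
  Redex: ((\f.(\g.(\h.((f h) (g h))))) q)
  Redex: ((\d.(\e.((d e) e))) (\f.(\g.(\h.((f h) g)))))
Total redexes: 3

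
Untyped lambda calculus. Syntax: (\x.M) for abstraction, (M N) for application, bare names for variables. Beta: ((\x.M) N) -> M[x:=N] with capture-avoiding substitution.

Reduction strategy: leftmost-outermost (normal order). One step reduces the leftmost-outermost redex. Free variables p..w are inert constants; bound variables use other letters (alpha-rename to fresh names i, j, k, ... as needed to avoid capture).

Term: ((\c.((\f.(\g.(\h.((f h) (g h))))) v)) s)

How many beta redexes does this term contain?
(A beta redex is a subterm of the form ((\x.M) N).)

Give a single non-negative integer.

Term: ((\c.((\f.(\g.(\h.((f h) (g h))))) v)) s)
  Redex: ((\c.((\f.(\g.(\h.((f h) (g h))))) v)) s)
  Redex: ((\f.(\g.(\h.((f h) (g h))))) v)
Total redexes: 2

Answer: 2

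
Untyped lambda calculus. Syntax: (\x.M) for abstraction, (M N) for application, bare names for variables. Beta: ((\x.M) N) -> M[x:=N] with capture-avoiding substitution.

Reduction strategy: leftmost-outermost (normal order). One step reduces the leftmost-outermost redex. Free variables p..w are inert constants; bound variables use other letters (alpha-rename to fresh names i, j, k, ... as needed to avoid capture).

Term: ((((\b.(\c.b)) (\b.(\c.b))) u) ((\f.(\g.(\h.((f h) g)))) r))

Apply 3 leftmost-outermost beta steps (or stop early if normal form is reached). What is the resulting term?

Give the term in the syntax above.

Step 0: ((((\b.(\c.b)) (\b.(\c.b))) u) ((\f.(\g.(\h.((f h) g)))) r))
Step 1: (((\c.(\b.(\c.b))) u) ((\f.(\g.(\h.((f h) g)))) r))
Step 2: ((\b.(\c.b)) ((\f.(\g.(\h.((f h) g)))) r))
Step 3: (\c.((\f.(\g.(\h.((f h) g)))) r))

Answer: (\c.((\f.(\g.(\h.((f h) g)))) r))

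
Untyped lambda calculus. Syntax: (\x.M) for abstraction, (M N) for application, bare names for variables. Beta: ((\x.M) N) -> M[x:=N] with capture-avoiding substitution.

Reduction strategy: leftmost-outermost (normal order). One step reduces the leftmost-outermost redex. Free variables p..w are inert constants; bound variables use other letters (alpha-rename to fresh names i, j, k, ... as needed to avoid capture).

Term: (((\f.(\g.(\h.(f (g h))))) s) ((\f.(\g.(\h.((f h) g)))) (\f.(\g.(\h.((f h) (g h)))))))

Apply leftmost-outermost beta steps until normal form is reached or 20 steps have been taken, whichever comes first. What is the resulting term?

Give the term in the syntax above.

Answer: (\h.(s (\i.(\j.((i j) (h j))))))

Derivation:
Step 0: (((\f.(\g.(\h.(f (g h))))) s) ((\f.(\g.(\h.((f h) g)))) (\f.(\g.(\h.((f h) (g h)))))))
Step 1: ((\g.(\h.(s (g h)))) ((\f.(\g.(\h.((f h) g)))) (\f.(\g.(\h.((f h) (g h)))))))
Step 2: (\h.(s (((\f.(\g.(\h.((f h) g)))) (\f.(\g.(\h.((f h) (g h)))))) h)))
Step 3: (\h.(s ((\g.(\h.(((\f.(\g.(\h.((f h) (g h))))) h) g))) h)))
Step 4: (\h.(s (\i.(((\f.(\g.(\h.((f h) (g h))))) i) h))))
Step 5: (\h.(s (\i.((\g.(\h.((i h) (g h)))) h))))
Step 6: (\h.(s (\i.(\j.((i j) (h j))))))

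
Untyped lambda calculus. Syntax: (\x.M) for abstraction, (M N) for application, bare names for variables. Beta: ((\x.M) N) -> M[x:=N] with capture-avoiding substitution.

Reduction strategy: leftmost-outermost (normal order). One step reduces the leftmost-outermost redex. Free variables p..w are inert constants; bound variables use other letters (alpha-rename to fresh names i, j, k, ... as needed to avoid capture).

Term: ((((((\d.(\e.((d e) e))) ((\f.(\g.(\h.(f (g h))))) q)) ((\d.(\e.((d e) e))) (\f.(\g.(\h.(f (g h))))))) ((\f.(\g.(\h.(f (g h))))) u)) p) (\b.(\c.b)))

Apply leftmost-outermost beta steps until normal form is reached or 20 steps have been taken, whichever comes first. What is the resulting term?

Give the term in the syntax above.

Step 0: ((((((\d.(\e.((d e) e))) ((\f.(\g.(\h.(f (g h))))) q)) ((\d.(\e.((d e) e))) (\f.(\g.(\h.(f (g h))))))) ((\f.(\g.(\h.(f (g h))))) u)) p) (\b.(\c.b)))
Step 1: (((((\e.((((\f.(\g.(\h.(f (g h))))) q) e) e)) ((\d.(\e.((d e) e))) (\f.(\g.(\h.(f (g h))))))) ((\f.(\g.(\h.(f (g h))))) u)) p) (\b.(\c.b)))
Step 2: (((((((\f.(\g.(\h.(f (g h))))) q) ((\d.(\e.((d e) e))) (\f.(\g.(\h.(f (g h))))))) ((\d.(\e.((d e) e))) (\f.(\g.(\h.(f (g h))))))) ((\f.(\g.(\h.(f (g h))))) u)) p) (\b.(\c.b)))
Step 3: ((((((\g.(\h.(q (g h)))) ((\d.(\e.((d e) e))) (\f.(\g.(\h.(f (g h))))))) ((\d.(\e.((d e) e))) (\f.(\g.(\h.(f (g h))))))) ((\f.(\g.(\h.(f (g h))))) u)) p) (\b.(\c.b)))
Step 4: (((((\h.(q (((\d.(\e.((d e) e))) (\f.(\g.(\h.(f (g h)))))) h))) ((\d.(\e.((d e) e))) (\f.(\g.(\h.(f (g h))))))) ((\f.(\g.(\h.(f (g h))))) u)) p) (\b.(\c.b)))
Step 5: ((((q (((\d.(\e.((d e) e))) (\f.(\g.(\h.(f (g h)))))) ((\d.(\e.((d e) e))) (\f.(\g.(\h.(f (g h)))))))) ((\f.(\g.(\h.(f (g h))))) u)) p) (\b.(\c.b)))
Step 6: ((((q ((\e.(((\f.(\g.(\h.(f (g h))))) e) e)) ((\d.(\e.((d e) e))) (\f.(\g.(\h.(f (g h)))))))) ((\f.(\g.(\h.(f (g h))))) u)) p) (\b.(\c.b)))
Step 7: ((((q (((\f.(\g.(\h.(f (g h))))) ((\d.(\e.((d e) e))) (\f.(\g.(\h.(f (g h))))))) ((\d.(\e.((d e) e))) (\f.(\g.(\h.(f (g h)))))))) ((\f.(\g.(\h.(f (g h))))) u)) p) (\b.(\c.b)))
Step 8: ((((q ((\g.(\h.(((\d.(\e.((d e) e))) (\f.(\g.(\h.(f (g h)))))) (g h)))) ((\d.(\e.((d e) e))) (\f.(\g.(\h.(f (g h)))))))) ((\f.(\g.(\h.(f (g h))))) u)) p) (\b.(\c.b)))
Step 9: ((((q (\h.(((\d.(\e.((d e) e))) (\f.(\g.(\h.(f (g h)))))) (((\d.(\e.((d e) e))) (\f.(\g.(\h.(f (g h)))))) h)))) ((\f.(\g.(\h.(f (g h))))) u)) p) (\b.(\c.b)))
Step 10: ((((q (\h.((\e.(((\f.(\g.(\h.(f (g h))))) e) e)) (((\d.(\e.((d e) e))) (\f.(\g.(\h.(f (g h)))))) h)))) ((\f.(\g.(\h.(f (g h))))) u)) p) (\b.(\c.b)))
Step 11: ((((q (\h.(((\f.(\g.(\h.(f (g h))))) (((\d.(\e.((d e) e))) (\f.(\g.(\h.(f (g h)))))) h)) (((\d.(\e.((d e) e))) (\f.(\g.(\h.(f (g h)))))) h)))) ((\f.(\g.(\h.(f (g h))))) u)) p) (\b.(\c.b)))
Step 12: ((((q (\h.((\g.(\i.((((\d.(\e.((d e) e))) (\f.(\g.(\h.(f (g h)))))) h) (g i)))) (((\d.(\e.((d e) e))) (\f.(\g.(\h.(f (g h)))))) h)))) ((\f.(\g.(\h.(f (g h))))) u)) p) (\b.(\c.b)))
Step 13: ((((q (\h.(\i.((((\d.(\e.((d e) e))) (\f.(\g.(\h.(f (g h)))))) h) ((((\d.(\e.((d e) e))) (\f.(\g.(\h.(f (g h)))))) h) i))))) ((\f.(\g.(\h.(f (g h))))) u)) p) (\b.(\c.b)))
Step 14: ((((q (\h.(\i.(((\e.(((\f.(\g.(\h.(f (g h))))) e) e)) h) ((((\d.(\e.((d e) e))) (\f.(\g.(\h.(f (g h)))))) h) i))))) ((\f.(\g.(\h.(f (g h))))) u)) p) (\b.(\c.b)))
Step 15: ((((q (\h.(\i.((((\f.(\g.(\h.(f (g h))))) h) h) ((((\d.(\e.((d e) e))) (\f.(\g.(\h.(f (g h)))))) h) i))))) ((\f.(\g.(\h.(f (g h))))) u)) p) (\b.(\c.b)))
Step 16: ((((q (\h.(\i.(((\g.(\i.(h (g i)))) h) ((((\d.(\e.((d e) e))) (\f.(\g.(\h.(f (g h)))))) h) i))))) ((\f.(\g.(\h.(f (g h))))) u)) p) (\b.(\c.b)))
Step 17: ((((q (\h.(\i.((\i.(h (h i))) ((((\d.(\e.((d e) e))) (\f.(\g.(\h.(f (g h)))))) h) i))))) ((\f.(\g.(\h.(f (g h))))) u)) p) (\b.(\c.b)))
Step 18: ((((q (\h.(\i.(h (h ((((\d.(\e.((d e) e))) (\f.(\g.(\h.(f (g h)))))) h) i)))))) ((\f.(\g.(\h.(f (g h))))) u)) p) (\b.(\c.b)))
Step 19: ((((q (\h.(\i.(h (h (((\e.(((\f.(\g.(\h.(f (g h))))) e) e)) h) i)))))) ((\f.(\g.(\h.(f (g h))))) u)) p) (\b.(\c.b)))
Step 20: ((((q (\h.(\i.(h (h ((((\f.(\g.(\h.(f (g h))))) h) h) i)))))) ((\f.(\g.(\h.(f (g h))))) u)) p) (\b.(\c.b)))

Answer: ((((q (\h.(\i.(h (h ((((\f.(\g.(\h.(f (g h))))) h) h) i)))))) ((\f.(\g.(\h.(f (g h))))) u)) p) (\b.(\c.b)))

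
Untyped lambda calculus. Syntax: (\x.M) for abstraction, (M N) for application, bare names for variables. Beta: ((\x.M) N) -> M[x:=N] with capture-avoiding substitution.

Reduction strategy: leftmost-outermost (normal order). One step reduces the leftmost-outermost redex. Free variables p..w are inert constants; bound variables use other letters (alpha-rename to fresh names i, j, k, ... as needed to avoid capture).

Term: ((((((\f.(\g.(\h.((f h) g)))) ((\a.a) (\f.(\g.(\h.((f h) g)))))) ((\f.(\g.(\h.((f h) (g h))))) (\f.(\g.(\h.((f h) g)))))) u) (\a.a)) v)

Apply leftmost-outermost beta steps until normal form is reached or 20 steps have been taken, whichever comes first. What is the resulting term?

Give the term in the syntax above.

Step 0: ((((((\f.(\g.(\h.((f h) g)))) ((\a.a) (\f.(\g.(\h.((f h) g)))))) ((\f.(\g.(\h.((f h) (g h))))) (\f.(\g.(\h.((f h) g)))))) u) (\a.a)) v)
Step 1: (((((\g.(\h.((((\a.a) (\f.(\g.(\h.((f h) g))))) h) g))) ((\f.(\g.(\h.((f h) (g h))))) (\f.(\g.(\h.((f h) g)))))) u) (\a.a)) v)
Step 2: ((((\h.((((\a.a) (\f.(\g.(\h.((f h) g))))) h) ((\f.(\g.(\h.((f h) (g h))))) (\f.(\g.(\h.((f h) g))))))) u) (\a.a)) v)
Step 3: ((((((\a.a) (\f.(\g.(\h.((f h) g))))) u) ((\f.(\g.(\h.((f h) (g h))))) (\f.(\g.(\h.((f h) g)))))) (\a.a)) v)
Step 4: (((((\f.(\g.(\h.((f h) g)))) u) ((\f.(\g.(\h.((f h) (g h))))) (\f.(\g.(\h.((f h) g)))))) (\a.a)) v)
Step 5: ((((\g.(\h.((u h) g))) ((\f.(\g.(\h.((f h) (g h))))) (\f.(\g.(\h.((f h) g)))))) (\a.a)) v)
Step 6: (((\h.((u h) ((\f.(\g.(\h.((f h) (g h))))) (\f.(\g.(\h.((f h) g))))))) (\a.a)) v)
Step 7: (((u (\a.a)) ((\f.(\g.(\h.((f h) (g h))))) (\f.(\g.(\h.((f h) g)))))) v)
Step 8: (((u (\a.a)) (\g.(\h.(((\f.(\g.(\h.((f h) g)))) h) (g h))))) v)
Step 9: (((u (\a.a)) (\g.(\h.((\g.(\i.((h i) g))) (g h))))) v)
Step 10: (((u (\a.a)) (\g.(\h.(\i.((h i) (g h)))))) v)

Answer: (((u (\a.a)) (\g.(\h.(\i.((h i) (g h)))))) v)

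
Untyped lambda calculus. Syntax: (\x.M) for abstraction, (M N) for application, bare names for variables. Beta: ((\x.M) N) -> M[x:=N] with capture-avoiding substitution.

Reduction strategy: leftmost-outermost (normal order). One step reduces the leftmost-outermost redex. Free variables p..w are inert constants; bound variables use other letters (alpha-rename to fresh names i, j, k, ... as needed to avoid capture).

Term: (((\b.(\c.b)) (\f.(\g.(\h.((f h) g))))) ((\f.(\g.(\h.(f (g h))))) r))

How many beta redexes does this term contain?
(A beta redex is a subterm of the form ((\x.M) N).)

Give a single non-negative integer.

Term: (((\b.(\c.b)) (\f.(\g.(\h.((f h) g))))) ((\f.(\g.(\h.(f (g h))))) r))
  Redex: ((\b.(\c.b)) (\f.(\g.(\h.((f h) g)))))
  Redex: ((\f.(\g.(\h.(f (g h))))) r)
Total redexes: 2

Answer: 2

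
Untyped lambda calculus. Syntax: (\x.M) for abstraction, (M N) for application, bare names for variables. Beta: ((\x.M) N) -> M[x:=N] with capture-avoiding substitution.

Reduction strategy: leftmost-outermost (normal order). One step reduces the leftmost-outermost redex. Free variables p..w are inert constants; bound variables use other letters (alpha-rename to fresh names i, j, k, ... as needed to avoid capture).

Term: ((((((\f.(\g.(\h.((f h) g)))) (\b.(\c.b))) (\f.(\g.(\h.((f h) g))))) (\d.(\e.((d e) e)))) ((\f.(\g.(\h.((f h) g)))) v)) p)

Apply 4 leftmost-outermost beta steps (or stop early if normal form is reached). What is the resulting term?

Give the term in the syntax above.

Step 0: ((((((\f.(\g.(\h.((f h) g)))) (\b.(\c.b))) (\f.(\g.(\h.((f h) g))))) (\d.(\e.((d e) e)))) ((\f.(\g.(\h.((f h) g)))) v)) p)
Step 1: (((((\g.(\h.(((\b.(\c.b)) h) g))) (\f.(\g.(\h.((f h) g))))) (\d.(\e.((d e) e)))) ((\f.(\g.(\h.((f h) g)))) v)) p)
Step 2: ((((\h.(((\b.(\c.b)) h) (\f.(\g.(\h.((f h) g)))))) (\d.(\e.((d e) e)))) ((\f.(\g.(\h.((f h) g)))) v)) p)
Step 3: (((((\b.(\c.b)) (\d.(\e.((d e) e)))) (\f.(\g.(\h.((f h) g))))) ((\f.(\g.(\h.((f h) g)))) v)) p)
Step 4: ((((\c.(\d.(\e.((d e) e)))) (\f.(\g.(\h.((f h) g))))) ((\f.(\g.(\h.((f h) g)))) v)) p)

Answer: ((((\c.(\d.(\e.((d e) e)))) (\f.(\g.(\h.((f h) g))))) ((\f.(\g.(\h.((f h) g)))) v)) p)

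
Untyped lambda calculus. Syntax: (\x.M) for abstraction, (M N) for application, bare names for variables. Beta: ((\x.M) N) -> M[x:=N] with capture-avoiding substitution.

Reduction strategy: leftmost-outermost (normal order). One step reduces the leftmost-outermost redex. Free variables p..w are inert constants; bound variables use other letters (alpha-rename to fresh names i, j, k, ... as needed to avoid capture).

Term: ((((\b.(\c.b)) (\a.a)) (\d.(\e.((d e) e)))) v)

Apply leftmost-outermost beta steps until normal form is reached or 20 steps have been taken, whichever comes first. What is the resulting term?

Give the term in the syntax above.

Step 0: ((((\b.(\c.b)) (\a.a)) (\d.(\e.((d e) e)))) v)
Step 1: (((\c.(\a.a)) (\d.(\e.((d e) e)))) v)
Step 2: ((\a.a) v)
Step 3: v

Answer: v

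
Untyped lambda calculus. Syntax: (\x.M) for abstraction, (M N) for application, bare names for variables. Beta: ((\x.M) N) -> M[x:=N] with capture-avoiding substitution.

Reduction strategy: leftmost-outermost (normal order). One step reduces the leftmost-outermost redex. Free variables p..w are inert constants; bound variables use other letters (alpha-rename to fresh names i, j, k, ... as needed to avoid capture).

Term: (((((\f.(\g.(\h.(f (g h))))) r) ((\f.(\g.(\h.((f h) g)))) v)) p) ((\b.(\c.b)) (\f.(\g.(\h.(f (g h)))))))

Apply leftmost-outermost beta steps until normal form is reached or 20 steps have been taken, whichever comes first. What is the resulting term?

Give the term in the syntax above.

Step 0: (((((\f.(\g.(\h.(f (g h))))) r) ((\f.(\g.(\h.((f h) g)))) v)) p) ((\b.(\c.b)) (\f.(\g.(\h.(f (g h)))))))
Step 1: ((((\g.(\h.(r (g h)))) ((\f.(\g.(\h.((f h) g)))) v)) p) ((\b.(\c.b)) (\f.(\g.(\h.(f (g h)))))))
Step 2: (((\h.(r (((\f.(\g.(\h.((f h) g)))) v) h))) p) ((\b.(\c.b)) (\f.(\g.(\h.(f (g h)))))))
Step 3: ((r (((\f.(\g.(\h.((f h) g)))) v) p)) ((\b.(\c.b)) (\f.(\g.(\h.(f (g h)))))))
Step 4: ((r ((\g.(\h.((v h) g))) p)) ((\b.(\c.b)) (\f.(\g.(\h.(f (g h)))))))
Step 5: ((r (\h.((v h) p))) ((\b.(\c.b)) (\f.(\g.(\h.(f (g h)))))))
Step 6: ((r (\h.((v h) p))) (\c.(\f.(\g.(\h.(f (g h)))))))

Answer: ((r (\h.((v h) p))) (\c.(\f.(\g.(\h.(f (g h)))))))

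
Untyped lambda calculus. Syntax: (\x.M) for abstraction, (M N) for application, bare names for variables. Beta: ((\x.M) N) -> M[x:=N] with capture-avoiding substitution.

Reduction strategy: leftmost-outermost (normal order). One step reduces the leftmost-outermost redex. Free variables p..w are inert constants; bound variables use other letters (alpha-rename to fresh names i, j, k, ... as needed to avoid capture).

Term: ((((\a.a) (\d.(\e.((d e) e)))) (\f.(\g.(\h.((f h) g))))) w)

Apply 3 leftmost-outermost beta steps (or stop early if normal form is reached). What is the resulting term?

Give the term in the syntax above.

Answer: (((\f.(\g.(\h.((f h) g)))) w) w)

Derivation:
Step 0: ((((\a.a) (\d.(\e.((d e) e)))) (\f.(\g.(\h.((f h) g))))) w)
Step 1: (((\d.(\e.((d e) e))) (\f.(\g.(\h.((f h) g))))) w)
Step 2: ((\e.(((\f.(\g.(\h.((f h) g)))) e) e)) w)
Step 3: (((\f.(\g.(\h.((f h) g)))) w) w)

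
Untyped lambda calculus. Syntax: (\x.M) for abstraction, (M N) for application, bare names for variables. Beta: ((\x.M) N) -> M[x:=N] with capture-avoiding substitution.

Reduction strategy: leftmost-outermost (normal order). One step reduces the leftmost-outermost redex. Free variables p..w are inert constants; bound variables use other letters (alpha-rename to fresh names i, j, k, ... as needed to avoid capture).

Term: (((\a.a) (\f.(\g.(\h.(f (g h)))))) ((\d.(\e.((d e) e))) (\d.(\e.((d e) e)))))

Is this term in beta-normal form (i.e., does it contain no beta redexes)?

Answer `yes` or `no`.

Answer: no

Derivation:
Term: (((\a.a) (\f.(\g.(\h.(f (g h)))))) ((\d.(\e.((d e) e))) (\d.(\e.((d e) e)))))
Found 2 beta redex(es).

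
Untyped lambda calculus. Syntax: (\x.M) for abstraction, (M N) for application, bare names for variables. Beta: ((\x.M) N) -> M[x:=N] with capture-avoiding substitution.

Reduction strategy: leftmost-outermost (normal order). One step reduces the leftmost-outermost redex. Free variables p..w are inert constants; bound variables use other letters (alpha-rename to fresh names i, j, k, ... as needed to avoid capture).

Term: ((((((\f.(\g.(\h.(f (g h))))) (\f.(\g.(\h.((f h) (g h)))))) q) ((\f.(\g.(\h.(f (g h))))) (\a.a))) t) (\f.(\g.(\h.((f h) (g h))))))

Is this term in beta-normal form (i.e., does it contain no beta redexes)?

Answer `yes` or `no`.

Answer: no

Derivation:
Term: ((((((\f.(\g.(\h.(f (g h))))) (\f.(\g.(\h.((f h) (g h)))))) q) ((\f.(\g.(\h.(f (g h))))) (\a.a))) t) (\f.(\g.(\h.((f h) (g h))))))
Found 2 beta redex(es).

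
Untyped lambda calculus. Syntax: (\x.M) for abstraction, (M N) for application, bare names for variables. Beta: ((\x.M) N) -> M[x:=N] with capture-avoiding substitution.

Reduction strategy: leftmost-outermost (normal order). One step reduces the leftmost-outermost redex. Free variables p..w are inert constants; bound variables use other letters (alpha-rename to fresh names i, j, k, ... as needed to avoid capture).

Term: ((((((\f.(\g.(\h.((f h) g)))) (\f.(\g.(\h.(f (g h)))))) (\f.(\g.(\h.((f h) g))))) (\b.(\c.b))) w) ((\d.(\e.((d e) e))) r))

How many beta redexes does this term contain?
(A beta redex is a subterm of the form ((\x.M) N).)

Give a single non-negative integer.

Answer: 2

Derivation:
Term: ((((((\f.(\g.(\h.((f h) g)))) (\f.(\g.(\h.(f (g h)))))) (\f.(\g.(\h.((f h) g))))) (\b.(\c.b))) w) ((\d.(\e.((d e) e))) r))
  Redex: ((\f.(\g.(\h.((f h) g)))) (\f.(\g.(\h.(f (g h))))))
  Redex: ((\d.(\e.((d e) e))) r)
Total redexes: 2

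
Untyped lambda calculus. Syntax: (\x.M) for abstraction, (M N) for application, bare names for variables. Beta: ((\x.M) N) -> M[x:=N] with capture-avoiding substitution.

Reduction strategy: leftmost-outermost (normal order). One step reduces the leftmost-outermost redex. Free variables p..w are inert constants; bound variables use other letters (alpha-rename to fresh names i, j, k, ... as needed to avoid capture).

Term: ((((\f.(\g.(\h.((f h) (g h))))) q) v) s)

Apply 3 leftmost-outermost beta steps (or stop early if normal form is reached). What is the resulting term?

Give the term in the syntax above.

Step 0: ((((\f.(\g.(\h.((f h) (g h))))) q) v) s)
Step 1: (((\g.(\h.((q h) (g h)))) v) s)
Step 2: ((\h.((q h) (v h))) s)
Step 3: ((q s) (v s))

Answer: ((q s) (v s))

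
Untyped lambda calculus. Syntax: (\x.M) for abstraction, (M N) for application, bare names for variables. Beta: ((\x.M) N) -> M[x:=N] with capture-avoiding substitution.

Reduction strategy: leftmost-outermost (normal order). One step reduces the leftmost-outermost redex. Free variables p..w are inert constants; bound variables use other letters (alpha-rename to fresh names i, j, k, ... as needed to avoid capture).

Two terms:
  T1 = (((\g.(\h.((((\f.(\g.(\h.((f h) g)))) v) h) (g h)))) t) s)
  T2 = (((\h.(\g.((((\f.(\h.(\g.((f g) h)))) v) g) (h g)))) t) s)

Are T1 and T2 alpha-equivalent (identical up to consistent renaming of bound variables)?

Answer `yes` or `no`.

Answer: yes

Derivation:
Term 1: (((\g.(\h.((((\f.(\g.(\h.((f h) g)))) v) h) (g h)))) t) s)
Term 2: (((\h.(\g.((((\f.(\h.(\g.((f g) h)))) v) g) (h g)))) t) s)
Alpha-equivalence: compare structure up to binder renaming.
Result: True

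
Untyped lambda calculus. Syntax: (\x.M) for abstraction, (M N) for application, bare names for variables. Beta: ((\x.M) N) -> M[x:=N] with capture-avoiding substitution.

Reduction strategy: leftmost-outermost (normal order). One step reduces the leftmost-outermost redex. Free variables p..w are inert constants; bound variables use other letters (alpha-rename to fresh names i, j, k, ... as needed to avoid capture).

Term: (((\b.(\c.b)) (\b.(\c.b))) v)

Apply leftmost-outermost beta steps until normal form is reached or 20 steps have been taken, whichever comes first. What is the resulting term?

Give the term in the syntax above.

Answer: (\b.(\c.b))

Derivation:
Step 0: (((\b.(\c.b)) (\b.(\c.b))) v)
Step 1: ((\c.(\b.(\c.b))) v)
Step 2: (\b.(\c.b))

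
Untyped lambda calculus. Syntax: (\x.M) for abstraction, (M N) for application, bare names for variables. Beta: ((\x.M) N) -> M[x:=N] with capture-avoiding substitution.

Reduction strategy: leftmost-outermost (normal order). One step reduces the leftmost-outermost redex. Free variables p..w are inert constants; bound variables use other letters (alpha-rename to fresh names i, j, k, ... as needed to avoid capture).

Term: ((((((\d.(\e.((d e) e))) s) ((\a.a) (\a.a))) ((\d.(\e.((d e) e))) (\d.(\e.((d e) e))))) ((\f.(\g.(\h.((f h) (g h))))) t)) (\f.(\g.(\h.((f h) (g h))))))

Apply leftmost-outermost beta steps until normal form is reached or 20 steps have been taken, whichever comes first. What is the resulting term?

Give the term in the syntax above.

Step 0: ((((((\d.(\e.((d e) e))) s) ((\a.a) (\a.a))) ((\d.(\e.((d e) e))) (\d.(\e.((d e) e))))) ((\f.(\g.(\h.((f h) (g h))))) t)) (\f.(\g.(\h.((f h) (g h))))))
Step 1: (((((\e.((s e) e)) ((\a.a) (\a.a))) ((\d.(\e.((d e) e))) (\d.(\e.((d e) e))))) ((\f.(\g.(\h.((f h) (g h))))) t)) (\f.(\g.(\h.((f h) (g h))))))
Step 2: (((((s ((\a.a) (\a.a))) ((\a.a) (\a.a))) ((\d.(\e.((d e) e))) (\d.(\e.((d e) e))))) ((\f.(\g.(\h.((f h) (g h))))) t)) (\f.(\g.(\h.((f h) (g h))))))
Step 3: (((((s (\a.a)) ((\a.a) (\a.a))) ((\d.(\e.((d e) e))) (\d.(\e.((d e) e))))) ((\f.(\g.(\h.((f h) (g h))))) t)) (\f.(\g.(\h.((f h) (g h))))))
Step 4: (((((s (\a.a)) (\a.a)) ((\d.(\e.((d e) e))) (\d.(\e.((d e) e))))) ((\f.(\g.(\h.((f h) (g h))))) t)) (\f.(\g.(\h.((f h) (g h))))))
Step 5: (((((s (\a.a)) (\a.a)) (\e.(((\d.(\e.((d e) e))) e) e))) ((\f.(\g.(\h.((f h) (g h))))) t)) (\f.(\g.(\h.((f h) (g h))))))
Step 6: (((((s (\a.a)) (\a.a)) (\e.((\i.((e i) i)) e))) ((\f.(\g.(\h.((f h) (g h))))) t)) (\f.(\g.(\h.((f h) (g h))))))
Step 7: (((((s (\a.a)) (\a.a)) (\e.((e e) e))) ((\f.(\g.(\h.((f h) (g h))))) t)) (\f.(\g.(\h.((f h) (g h))))))
Step 8: (((((s (\a.a)) (\a.a)) (\e.((e e) e))) (\g.(\h.((t h) (g h))))) (\f.(\g.(\h.((f h) (g h))))))

Answer: (((((s (\a.a)) (\a.a)) (\e.((e e) e))) (\g.(\h.((t h) (g h))))) (\f.(\g.(\h.((f h) (g h))))))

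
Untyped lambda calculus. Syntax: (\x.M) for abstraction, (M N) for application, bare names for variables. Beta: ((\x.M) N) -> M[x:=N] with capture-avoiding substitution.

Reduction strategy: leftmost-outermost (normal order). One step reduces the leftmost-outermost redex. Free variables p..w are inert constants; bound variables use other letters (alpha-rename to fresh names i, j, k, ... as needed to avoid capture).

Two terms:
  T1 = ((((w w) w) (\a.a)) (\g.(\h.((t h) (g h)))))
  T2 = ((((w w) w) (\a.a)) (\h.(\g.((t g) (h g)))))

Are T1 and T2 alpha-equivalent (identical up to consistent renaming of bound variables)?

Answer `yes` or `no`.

Term 1: ((((w w) w) (\a.a)) (\g.(\h.((t h) (g h)))))
Term 2: ((((w w) w) (\a.a)) (\h.(\g.((t g) (h g)))))
Alpha-equivalence: compare structure up to binder renaming.
Result: True

Answer: yes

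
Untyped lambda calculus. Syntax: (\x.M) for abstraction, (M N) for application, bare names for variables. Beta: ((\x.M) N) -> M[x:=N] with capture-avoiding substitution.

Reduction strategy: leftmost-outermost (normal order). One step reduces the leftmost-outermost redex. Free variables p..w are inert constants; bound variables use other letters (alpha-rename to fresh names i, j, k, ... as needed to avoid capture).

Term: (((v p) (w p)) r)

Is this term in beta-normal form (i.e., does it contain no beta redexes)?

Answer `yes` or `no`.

Answer: yes

Derivation:
Term: (((v p) (w p)) r)
No beta redexes found.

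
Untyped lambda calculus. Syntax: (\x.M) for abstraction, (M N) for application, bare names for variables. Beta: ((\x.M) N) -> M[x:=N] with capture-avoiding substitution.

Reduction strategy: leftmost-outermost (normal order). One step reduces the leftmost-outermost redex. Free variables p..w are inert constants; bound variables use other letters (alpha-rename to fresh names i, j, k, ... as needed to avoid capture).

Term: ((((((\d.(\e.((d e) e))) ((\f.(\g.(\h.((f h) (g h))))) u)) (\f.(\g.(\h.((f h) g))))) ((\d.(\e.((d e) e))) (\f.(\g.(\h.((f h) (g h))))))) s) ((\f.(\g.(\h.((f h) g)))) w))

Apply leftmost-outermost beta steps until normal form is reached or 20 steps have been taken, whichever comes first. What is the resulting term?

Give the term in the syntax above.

Answer: (((((u (\f.(\g.(\h.((f h) g))))) (\g.(\h.(\i.((h i) g))))) (\e.(\h.((e h) (e h))))) s) (\g.(\h.((w h) g))))

Derivation:
Step 0: ((((((\d.(\e.((d e) e))) ((\f.(\g.(\h.((f h) (g h))))) u)) (\f.(\g.(\h.((f h) g))))) ((\d.(\e.((d e) e))) (\f.(\g.(\h.((f h) (g h))))))) s) ((\f.(\g.(\h.((f h) g)))) w))
Step 1: (((((\e.((((\f.(\g.(\h.((f h) (g h))))) u) e) e)) (\f.(\g.(\h.((f h) g))))) ((\d.(\e.((d e) e))) (\f.(\g.(\h.((f h) (g h))))))) s) ((\f.(\g.(\h.((f h) g)))) w))
Step 2: (((((((\f.(\g.(\h.((f h) (g h))))) u) (\f.(\g.(\h.((f h) g))))) (\f.(\g.(\h.((f h) g))))) ((\d.(\e.((d e) e))) (\f.(\g.(\h.((f h) (g h))))))) s) ((\f.(\g.(\h.((f h) g)))) w))
Step 3: ((((((\g.(\h.((u h) (g h)))) (\f.(\g.(\h.((f h) g))))) (\f.(\g.(\h.((f h) g))))) ((\d.(\e.((d e) e))) (\f.(\g.(\h.((f h) (g h))))))) s) ((\f.(\g.(\h.((f h) g)))) w))
Step 4: (((((\h.((u h) ((\f.(\g.(\h.((f h) g)))) h))) (\f.(\g.(\h.((f h) g))))) ((\d.(\e.((d e) e))) (\f.(\g.(\h.((f h) (g h))))))) s) ((\f.(\g.(\h.((f h) g)))) w))
Step 5: (((((u (\f.(\g.(\h.((f h) g))))) ((\f.(\g.(\h.((f h) g)))) (\f.(\g.(\h.((f h) g)))))) ((\d.(\e.((d e) e))) (\f.(\g.(\h.((f h) (g h))))))) s) ((\f.(\g.(\h.((f h) g)))) w))
Step 6: (((((u (\f.(\g.(\h.((f h) g))))) (\g.(\h.(((\f.(\g.(\h.((f h) g)))) h) g)))) ((\d.(\e.((d e) e))) (\f.(\g.(\h.((f h) (g h))))))) s) ((\f.(\g.(\h.((f h) g)))) w))
Step 7: (((((u (\f.(\g.(\h.((f h) g))))) (\g.(\h.((\g.(\i.((h i) g))) g)))) ((\d.(\e.((d e) e))) (\f.(\g.(\h.((f h) (g h))))))) s) ((\f.(\g.(\h.((f h) g)))) w))
Step 8: (((((u (\f.(\g.(\h.((f h) g))))) (\g.(\h.(\i.((h i) g))))) ((\d.(\e.((d e) e))) (\f.(\g.(\h.((f h) (g h))))))) s) ((\f.(\g.(\h.((f h) g)))) w))
Step 9: (((((u (\f.(\g.(\h.((f h) g))))) (\g.(\h.(\i.((h i) g))))) (\e.(((\f.(\g.(\h.((f h) (g h))))) e) e))) s) ((\f.(\g.(\h.((f h) g)))) w))
Step 10: (((((u (\f.(\g.(\h.((f h) g))))) (\g.(\h.(\i.((h i) g))))) (\e.((\g.(\h.((e h) (g h)))) e))) s) ((\f.(\g.(\h.((f h) g)))) w))
Step 11: (((((u (\f.(\g.(\h.((f h) g))))) (\g.(\h.(\i.((h i) g))))) (\e.(\h.((e h) (e h))))) s) ((\f.(\g.(\h.((f h) g)))) w))
Step 12: (((((u (\f.(\g.(\h.((f h) g))))) (\g.(\h.(\i.((h i) g))))) (\e.(\h.((e h) (e h))))) s) (\g.(\h.((w h) g))))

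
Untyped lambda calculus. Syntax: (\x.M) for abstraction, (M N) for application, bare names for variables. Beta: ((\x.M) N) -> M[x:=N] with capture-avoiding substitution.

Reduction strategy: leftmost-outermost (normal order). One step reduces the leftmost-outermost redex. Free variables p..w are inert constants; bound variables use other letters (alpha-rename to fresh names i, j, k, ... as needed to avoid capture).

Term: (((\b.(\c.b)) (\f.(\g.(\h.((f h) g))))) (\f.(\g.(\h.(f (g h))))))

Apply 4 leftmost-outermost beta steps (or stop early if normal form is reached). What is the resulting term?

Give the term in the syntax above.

Step 0: (((\b.(\c.b)) (\f.(\g.(\h.((f h) g))))) (\f.(\g.(\h.(f (g h))))))
Step 1: ((\c.(\f.(\g.(\h.((f h) g))))) (\f.(\g.(\h.(f (g h))))))
Step 2: (\f.(\g.(\h.((f h) g))))
Step 3: (normal form reached)

Answer: (\f.(\g.(\h.((f h) g))))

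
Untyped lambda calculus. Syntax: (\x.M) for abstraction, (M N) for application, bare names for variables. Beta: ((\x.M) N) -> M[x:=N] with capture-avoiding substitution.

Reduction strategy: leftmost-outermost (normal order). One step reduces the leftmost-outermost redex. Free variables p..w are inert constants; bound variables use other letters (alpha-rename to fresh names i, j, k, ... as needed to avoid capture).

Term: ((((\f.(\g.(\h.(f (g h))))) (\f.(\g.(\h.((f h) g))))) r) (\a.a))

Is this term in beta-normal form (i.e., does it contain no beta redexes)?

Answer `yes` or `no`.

Term: ((((\f.(\g.(\h.(f (g h))))) (\f.(\g.(\h.((f h) g))))) r) (\a.a))
Found 1 beta redex(es).

Answer: no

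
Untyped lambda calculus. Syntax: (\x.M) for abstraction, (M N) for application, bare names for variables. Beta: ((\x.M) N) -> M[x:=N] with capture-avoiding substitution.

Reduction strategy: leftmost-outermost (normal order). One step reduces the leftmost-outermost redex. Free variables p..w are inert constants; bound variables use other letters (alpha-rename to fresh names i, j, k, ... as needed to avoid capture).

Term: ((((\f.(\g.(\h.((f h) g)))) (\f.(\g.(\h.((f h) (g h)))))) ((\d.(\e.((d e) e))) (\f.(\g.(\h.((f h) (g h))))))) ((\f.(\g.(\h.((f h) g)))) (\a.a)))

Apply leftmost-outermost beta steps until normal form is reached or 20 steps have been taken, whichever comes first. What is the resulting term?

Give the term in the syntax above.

Answer: (\h.((h h) (h h)))

Derivation:
Step 0: ((((\f.(\g.(\h.((f h) g)))) (\f.(\g.(\h.((f h) (g h)))))) ((\d.(\e.((d e) e))) (\f.(\g.(\h.((f h) (g h))))))) ((\f.(\g.(\h.((f h) g)))) (\a.a)))
Step 1: (((\g.(\h.(((\f.(\g.(\h.((f h) (g h))))) h) g))) ((\d.(\e.((d e) e))) (\f.(\g.(\h.((f h) (g h))))))) ((\f.(\g.(\h.((f h) g)))) (\a.a)))
Step 2: ((\h.(((\f.(\g.(\h.((f h) (g h))))) h) ((\d.(\e.((d e) e))) (\f.(\g.(\h.((f h) (g h)))))))) ((\f.(\g.(\h.((f h) g)))) (\a.a)))
Step 3: (((\f.(\g.(\h.((f h) (g h))))) ((\f.(\g.(\h.((f h) g)))) (\a.a))) ((\d.(\e.((d e) e))) (\f.(\g.(\h.((f h) (g h)))))))
Step 4: ((\g.(\h.((((\f.(\g.(\h.((f h) g)))) (\a.a)) h) (g h)))) ((\d.(\e.((d e) e))) (\f.(\g.(\h.((f h) (g h)))))))
Step 5: (\h.((((\f.(\g.(\h.((f h) g)))) (\a.a)) h) (((\d.(\e.((d e) e))) (\f.(\g.(\h.((f h) (g h)))))) h)))
Step 6: (\h.(((\g.(\h.(((\a.a) h) g))) h) (((\d.(\e.((d e) e))) (\f.(\g.(\h.((f h) (g h)))))) h)))
Step 7: (\h.((\i.(((\a.a) i) h)) (((\d.(\e.((d e) e))) (\f.(\g.(\h.((f h) (g h)))))) h)))
Step 8: (\h.(((\a.a) (((\d.(\e.((d e) e))) (\f.(\g.(\h.((f h) (g h)))))) h)) h))
Step 9: (\h.((((\d.(\e.((d e) e))) (\f.(\g.(\h.((f h) (g h)))))) h) h))
Step 10: (\h.(((\e.(((\f.(\g.(\h.((f h) (g h))))) e) e)) h) h))
Step 11: (\h.((((\f.(\g.(\h.((f h) (g h))))) h) h) h))
Step 12: (\h.(((\g.(\i.((h i) (g i)))) h) h))
Step 13: (\h.((\i.((h i) (h i))) h))
Step 14: (\h.((h h) (h h)))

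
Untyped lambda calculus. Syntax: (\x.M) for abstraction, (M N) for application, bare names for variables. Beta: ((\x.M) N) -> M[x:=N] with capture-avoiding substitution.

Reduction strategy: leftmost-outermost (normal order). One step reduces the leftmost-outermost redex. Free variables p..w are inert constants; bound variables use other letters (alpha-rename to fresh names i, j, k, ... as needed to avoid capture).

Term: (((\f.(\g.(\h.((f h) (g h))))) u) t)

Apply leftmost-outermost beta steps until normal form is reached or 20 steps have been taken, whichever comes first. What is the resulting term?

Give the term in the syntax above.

Step 0: (((\f.(\g.(\h.((f h) (g h))))) u) t)
Step 1: ((\g.(\h.((u h) (g h)))) t)
Step 2: (\h.((u h) (t h)))

Answer: (\h.((u h) (t h)))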